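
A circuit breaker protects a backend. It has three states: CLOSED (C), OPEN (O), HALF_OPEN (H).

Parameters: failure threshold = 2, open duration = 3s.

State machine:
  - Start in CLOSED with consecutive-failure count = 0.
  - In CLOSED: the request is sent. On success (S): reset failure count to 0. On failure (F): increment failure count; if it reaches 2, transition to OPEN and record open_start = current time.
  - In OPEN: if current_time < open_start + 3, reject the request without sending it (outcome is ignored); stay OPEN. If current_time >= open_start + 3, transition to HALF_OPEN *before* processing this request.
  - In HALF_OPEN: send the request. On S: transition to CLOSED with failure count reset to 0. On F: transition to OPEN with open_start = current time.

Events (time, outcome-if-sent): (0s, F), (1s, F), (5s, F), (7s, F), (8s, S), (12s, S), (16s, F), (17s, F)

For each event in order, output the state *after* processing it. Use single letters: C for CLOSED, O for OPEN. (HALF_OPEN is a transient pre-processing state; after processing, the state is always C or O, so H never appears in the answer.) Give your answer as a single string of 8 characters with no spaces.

State after each event:
  event#1 t=0s outcome=F: state=CLOSED
  event#2 t=1s outcome=F: state=OPEN
  event#3 t=5s outcome=F: state=OPEN
  event#4 t=7s outcome=F: state=OPEN
  event#5 t=8s outcome=S: state=CLOSED
  event#6 t=12s outcome=S: state=CLOSED
  event#7 t=16s outcome=F: state=CLOSED
  event#8 t=17s outcome=F: state=OPEN

Answer: COOOCCCO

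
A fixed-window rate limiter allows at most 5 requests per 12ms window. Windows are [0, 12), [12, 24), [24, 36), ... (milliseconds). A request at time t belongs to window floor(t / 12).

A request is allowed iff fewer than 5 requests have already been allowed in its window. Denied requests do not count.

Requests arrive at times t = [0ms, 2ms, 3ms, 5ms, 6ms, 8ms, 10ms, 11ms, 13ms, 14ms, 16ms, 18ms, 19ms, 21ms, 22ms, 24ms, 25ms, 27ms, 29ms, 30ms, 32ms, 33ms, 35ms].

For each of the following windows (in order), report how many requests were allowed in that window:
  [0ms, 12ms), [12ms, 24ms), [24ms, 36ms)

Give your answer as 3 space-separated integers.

Answer: 5 5 5

Derivation:
Processing requests:
  req#1 t=0ms (window 0): ALLOW
  req#2 t=2ms (window 0): ALLOW
  req#3 t=3ms (window 0): ALLOW
  req#4 t=5ms (window 0): ALLOW
  req#5 t=6ms (window 0): ALLOW
  req#6 t=8ms (window 0): DENY
  req#7 t=10ms (window 0): DENY
  req#8 t=11ms (window 0): DENY
  req#9 t=13ms (window 1): ALLOW
  req#10 t=14ms (window 1): ALLOW
  req#11 t=16ms (window 1): ALLOW
  req#12 t=18ms (window 1): ALLOW
  req#13 t=19ms (window 1): ALLOW
  req#14 t=21ms (window 1): DENY
  req#15 t=22ms (window 1): DENY
  req#16 t=24ms (window 2): ALLOW
  req#17 t=25ms (window 2): ALLOW
  req#18 t=27ms (window 2): ALLOW
  req#19 t=29ms (window 2): ALLOW
  req#20 t=30ms (window 2): ALLOW
  req#21 t=32ms (window 2): DENY
  req#22 t=33ms (window 2): DENY
  req#23 t=35ms (window 2): DENY

Allowed counts by window: 5 5 5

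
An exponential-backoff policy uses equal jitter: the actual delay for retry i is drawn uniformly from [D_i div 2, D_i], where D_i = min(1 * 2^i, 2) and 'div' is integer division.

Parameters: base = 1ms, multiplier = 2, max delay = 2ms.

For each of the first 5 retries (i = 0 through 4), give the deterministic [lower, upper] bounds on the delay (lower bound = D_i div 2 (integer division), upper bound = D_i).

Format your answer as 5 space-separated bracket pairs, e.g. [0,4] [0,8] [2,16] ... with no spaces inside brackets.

Computing bounds per retry:
  i=0: D_i=min(1*2^0,2)=1, bounds=[0,1]
  i=1: D_i=min(1*2^1,2)=2, bounds=[1,2]
  i=2: D_i=min(1*2^2,2)=2, bounds=[1,2]
  i=3: D_i=min(1*2^3,2)=2, bounds=[1,2]
  i=4: D_i=min(1*2^4,2)=2, bounds=[1,2]

Answer: [0,1] [1,2] [1,2] [1,2] [1,2]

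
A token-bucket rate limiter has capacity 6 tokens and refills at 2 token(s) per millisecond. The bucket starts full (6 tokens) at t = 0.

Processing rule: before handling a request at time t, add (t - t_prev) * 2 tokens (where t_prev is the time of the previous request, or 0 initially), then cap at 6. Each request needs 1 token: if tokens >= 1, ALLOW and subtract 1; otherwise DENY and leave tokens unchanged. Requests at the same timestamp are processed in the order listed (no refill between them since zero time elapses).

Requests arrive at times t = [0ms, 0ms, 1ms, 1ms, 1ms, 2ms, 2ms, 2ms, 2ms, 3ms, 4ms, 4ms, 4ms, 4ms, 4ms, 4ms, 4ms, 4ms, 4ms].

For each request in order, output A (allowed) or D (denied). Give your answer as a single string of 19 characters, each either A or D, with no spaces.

Answer: AAAAAAAAAAAAAADDDDD

Derivation:
Simulating step by step:
  req#1 t=0ms: ALLOW
  req#2 t=0ms: ALLOW
  req#3 t=1ms: ALLOW
  req#4 t=1ms: ALLOW
  req#5 t=1ms: ALLOW
  req#6 t=2ms: ALLOW
  req#7 t=2ms: ALLOW
  req#8 t=2ms: ALLOW
  req#9 t=2ms: ALLOW
  req#10 t=3ms: ALLOW
  req#11 t=4ms: ALLOW
  req#12 t=4ms: ALLOW
  req#13 t=4ms: ALLOW
  req#14 t=4ms: ALLOW
  req#15 t=4ms: DENY
  req#16 t=4ms: DENY
  req#17 t=4ms: DENY
  req#18 t=4ms: DENY
  req#19 t=4ms: DENY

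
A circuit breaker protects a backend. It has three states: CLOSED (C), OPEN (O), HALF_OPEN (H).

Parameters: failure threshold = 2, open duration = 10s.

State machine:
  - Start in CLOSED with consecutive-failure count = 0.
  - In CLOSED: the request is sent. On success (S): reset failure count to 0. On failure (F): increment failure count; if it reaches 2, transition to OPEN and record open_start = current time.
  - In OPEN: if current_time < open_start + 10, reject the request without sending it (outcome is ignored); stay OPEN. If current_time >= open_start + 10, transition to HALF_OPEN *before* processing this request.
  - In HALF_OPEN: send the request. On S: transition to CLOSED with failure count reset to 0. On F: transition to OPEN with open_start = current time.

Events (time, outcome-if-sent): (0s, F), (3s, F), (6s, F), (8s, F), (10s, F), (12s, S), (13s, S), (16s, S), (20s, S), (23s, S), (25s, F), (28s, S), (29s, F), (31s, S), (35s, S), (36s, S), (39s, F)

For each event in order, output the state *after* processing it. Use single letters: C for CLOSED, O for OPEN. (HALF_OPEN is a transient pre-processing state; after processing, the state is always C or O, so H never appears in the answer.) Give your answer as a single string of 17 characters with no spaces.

Answer: COOOOOCCCCCCCCCCC

Derivation:
State after each event:
  event#1 t=0s outcome=F: state=CLOSED
  event#2 t=3s outcome=F: state=OPEN
  event#3 t=6s outcome=F: state=OPEN
  event#4 t=8s outcome=F: state=OPEN
  event#5 t=10s outcome=F: state=OPEN
  event#6 t=12s outcome=S: state=OPEN
  event#7 t=13s outcome=S: state=CLOSED
  event#8 t=16s outcome=S: state=CLOSED
  event#9 t=20s outcome=S: state=CLOSED
  event#10 t=23s outcome=S: state=CLOSED
  event#11 t=25s outcome=F: state=CLOSED
  event#12 t=28s outcome=S: state=CLOSED
  event#13 t=29s outcome=F: state=CLOSED
  event#14 t=31s outcome=S: state=CLOSED
  event#15 t=35s outcome=S: state=CLOSED
  event#16 t=36s outcome=S: state=CLOSED
  event#17 t=39s outcome=F: state=CLOSED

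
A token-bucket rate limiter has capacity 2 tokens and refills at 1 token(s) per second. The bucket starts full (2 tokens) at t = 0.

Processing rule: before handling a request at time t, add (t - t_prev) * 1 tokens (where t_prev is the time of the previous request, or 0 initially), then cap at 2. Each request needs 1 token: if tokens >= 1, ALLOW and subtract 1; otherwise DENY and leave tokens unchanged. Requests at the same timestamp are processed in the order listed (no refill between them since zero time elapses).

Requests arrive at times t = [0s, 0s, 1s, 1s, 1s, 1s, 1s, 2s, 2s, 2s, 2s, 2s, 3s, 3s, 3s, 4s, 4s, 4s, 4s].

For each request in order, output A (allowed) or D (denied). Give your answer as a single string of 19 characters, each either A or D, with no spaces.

Simulating step by step:
  req#1 t=0s: ALLOW
  req#2 t=0s: ALLOW
  req#3 t=1s: ALLOW
  req#4 t=1s: DENY
  req#5 t=1s: DENY
  req#6 t=1s: DENY
  req#7 t=1s: DENY
  req#8 t=2s: ALLOW
  req#9 t=2s: DENY
  req#10 t=2s: DENY
  req#11 t=2s: DENY
  req#12 t=2s: DENY
  req#13 t=3s: ALLOW
  req#14 t=3s: DENY
  req#15 t=3s: DENY
  req#16 t=4s: ALLOW
  req#17 t=4s: DENY
  req#18 t=4s: DENY
  req#19 t=4s: DENY

Answer: AAADDDDADDDDADDADDD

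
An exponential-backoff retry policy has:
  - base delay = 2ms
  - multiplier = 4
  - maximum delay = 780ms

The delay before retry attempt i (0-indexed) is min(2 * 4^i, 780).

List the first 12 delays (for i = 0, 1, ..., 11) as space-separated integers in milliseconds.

Answer: 2 8 32 128 512 780 780 780 780 780 780 780

Derivation:
Computing each delay:
  i=0: min(2*4^0, 780) = 2
  i=1: min(2*4^1, 780) = 8
  i=2: min(2*4^2, 780) = 32
  i=3: min(2*4^3, 780) = 128
  i=4: min(2*4^4, 780) = 512
  i=5: min(2*4^5, 780) = 780
  i=6: min(2*4^6, 780) = 780
  i=7: min(2*4^7, 780) = 780
  i=8: min(2*4^8, 780) = 780
  i=9: min(2*4^9, 780) = 780
  i=10: min(2*4^10, 780) = 780
  i=11: min(2*4^11, 780) = 780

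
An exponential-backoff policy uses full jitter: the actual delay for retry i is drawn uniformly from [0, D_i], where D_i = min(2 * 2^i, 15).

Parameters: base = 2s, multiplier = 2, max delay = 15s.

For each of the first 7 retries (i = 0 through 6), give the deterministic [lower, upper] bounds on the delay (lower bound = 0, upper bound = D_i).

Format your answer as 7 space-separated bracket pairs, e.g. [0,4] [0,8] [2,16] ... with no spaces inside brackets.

Computing bounds per retry:
  i=0: D_i=min(2*2^0,15)=2, bounds=[0,2]
  i=1: D_i=min(2*2^1,15)=4, bounds=[0,4]
  i=2: D_i=min(2*2^2,15)=8, bounds=[0,8]
  i=3: D_i=min(2*2^3,15)=15, bounds=[0,15]
  i=4: D_i=min(2*2^4,15)=15, bounds=[0,15]
  i=5: D_i=min(2*2^5,15)=15, bounds=[0,15]
  i=6: D_i=min(2*2^6,15)=15, bounds=[0,15]

Answer: [0,2] [0,4] [0,8] [0,15] [0,15] [0,15] [0,15]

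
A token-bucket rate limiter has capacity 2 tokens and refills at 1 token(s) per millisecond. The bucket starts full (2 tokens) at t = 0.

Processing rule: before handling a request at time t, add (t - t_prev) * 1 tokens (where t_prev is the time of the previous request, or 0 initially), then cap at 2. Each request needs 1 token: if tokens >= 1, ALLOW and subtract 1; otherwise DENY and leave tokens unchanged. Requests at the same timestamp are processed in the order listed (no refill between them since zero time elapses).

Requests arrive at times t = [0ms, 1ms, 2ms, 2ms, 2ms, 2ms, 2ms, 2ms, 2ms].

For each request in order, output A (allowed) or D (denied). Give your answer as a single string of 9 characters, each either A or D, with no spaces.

Answer: AAAADDDDD

Derivation:
Simulating step by step:
  req#1 t=0ms: ALLOW
  req#2 t=1ms: ALLOW
  req#3 t=2ms: ALLOW
  req#4 t=2ms: ALLOW
  req#5 t=2ms: DENY
  req#6 t=2ms: DENY
  req#7 t=2ms: DENY
  req#8 t=2ms: DENY
  req#9 t=2ms: DENY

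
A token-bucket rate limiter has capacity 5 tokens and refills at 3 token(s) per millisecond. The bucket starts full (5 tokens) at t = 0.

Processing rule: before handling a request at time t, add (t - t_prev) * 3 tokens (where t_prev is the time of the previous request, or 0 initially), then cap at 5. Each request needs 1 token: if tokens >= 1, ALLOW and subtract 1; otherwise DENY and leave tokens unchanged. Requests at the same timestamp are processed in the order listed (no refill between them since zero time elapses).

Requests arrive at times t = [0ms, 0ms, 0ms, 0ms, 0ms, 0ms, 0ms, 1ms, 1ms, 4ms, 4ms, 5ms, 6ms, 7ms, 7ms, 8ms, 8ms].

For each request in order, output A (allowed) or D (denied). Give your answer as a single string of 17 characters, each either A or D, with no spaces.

Answer: AAAAADDAAAAAAAAAA

Derivation:
Simulating step by step:
  req#1 t=0ms: ALLOW
  req#2 t=0ms: ALLOW
  req#3 t=0ms: ALLOW
  req#4 t=0ms: ALLOW
  req#5 t=0ms: ALLOW
  req#6 t=0ms: DENY
  req#7 t=0ms: DENY
  req#8 t=1ms: ALLOW
  req#9 t=1ms: ALLOW
  req#10 t=4ms: ALLOW
  req#11 t=4ms: ALLOW
  req#12 t=5ms: ALLOW
  req#13 t=6ms: ALLOW
  req#14 t=7ms: ALLOW
  req#15 t=7ms: ALLOW
  req#16 t=8ms: ALLOW
  req#17 t=8ms: ALLOW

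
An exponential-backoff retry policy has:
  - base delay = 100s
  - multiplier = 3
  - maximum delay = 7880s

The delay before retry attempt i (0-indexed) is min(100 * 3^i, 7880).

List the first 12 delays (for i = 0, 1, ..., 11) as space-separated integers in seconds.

Answer: 100 300 900 2700 7880 7880 7880 7880 7880 7880 7880 7880

Derivation:
Computing each delay:
  i=0: min(100*3^0, 7880) = 100
  i=1: min(100*3^1, 7880) = 300
  i=2: min(100*3^2, 7880) = 900
  i=3: min(100*3^3, 7880) = 2700
  i=4: min(100*3^4, 7880) = 7880
  i=5: min(100*3^5, 7880) = 7880
  i=6: min(100*3^6, 7880) = 7880
  i=7: min(100*3^7, 7880) = 7880
  i=8: min(100*3^8, 7880) = 7880
  i=9: min(100*3^9, 7880) = 7880
  i=10: min(100*3^10, 7880) = 7880
  i=11: min(100*3^11, 7880) = 7880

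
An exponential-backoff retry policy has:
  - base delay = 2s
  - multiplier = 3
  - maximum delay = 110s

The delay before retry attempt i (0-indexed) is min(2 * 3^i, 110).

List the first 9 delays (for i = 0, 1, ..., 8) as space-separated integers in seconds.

Answer: 2 6 18 54 110 110 110 110 110

Derivation:
Computing each delay:
  i=0: min(2*3^0, 110) = 2
  i=1: min(2*3^1, 110) = 6
  i=2: min(2*3^2, 110) = 18
  i=3: min(2*3^3, 110) = 54
  i=4: min(2*3^4, 110) = 110
  i=5: min(2*3^5, 110) = 110
  i=6: min(2*3^6, 110) = 110
  i=7: min(2*3^7, 110) = 110
  i=8: min(2*3^8, 110) = 110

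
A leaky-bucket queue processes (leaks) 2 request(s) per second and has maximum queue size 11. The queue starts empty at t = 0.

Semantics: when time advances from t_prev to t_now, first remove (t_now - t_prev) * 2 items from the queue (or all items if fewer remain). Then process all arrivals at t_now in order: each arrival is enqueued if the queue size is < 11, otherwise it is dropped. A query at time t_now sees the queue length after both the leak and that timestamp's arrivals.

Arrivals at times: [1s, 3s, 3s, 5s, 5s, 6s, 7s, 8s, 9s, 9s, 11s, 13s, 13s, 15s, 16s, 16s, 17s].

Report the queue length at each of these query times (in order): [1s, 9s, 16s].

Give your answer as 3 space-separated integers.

Queue lengths at query times:
  query t=1s: backlog = 1
  query t=9s: backlog = 2
  query t=16s: backlog = 2

Answer: 1 2 2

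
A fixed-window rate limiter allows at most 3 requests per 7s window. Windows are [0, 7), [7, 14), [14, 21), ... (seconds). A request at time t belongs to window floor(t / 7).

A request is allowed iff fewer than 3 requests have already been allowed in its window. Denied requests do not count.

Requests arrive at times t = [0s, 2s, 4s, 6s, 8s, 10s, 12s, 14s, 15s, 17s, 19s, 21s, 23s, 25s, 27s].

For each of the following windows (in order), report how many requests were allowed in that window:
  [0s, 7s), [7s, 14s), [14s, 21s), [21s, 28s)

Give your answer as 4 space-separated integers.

Answer: 3 3 3 3

Derivation:
Processing requests:
  req#1 t=0s (window 0): ALLOW
  req#2 t=2s (window 0): ALLOW
  req#3 t=4s (window 0): ALLOW
  req#4 t=6s (window 0): DENY
  req#5 t=8s (window 1): ALLOW
  req#6 t=10s (window 1): ALLOW
  req#7 t=12s (window 1): ALLOW
  req#8 t=14s (window 2): ALLOW
  req#9 t=15s (window 2): ALLOW
  req#10 t=17s (window 2): ALLOW
  req#11 t=19s (window 2): DENY
  req#12 t=21s (window 3): ALLOW
  req#13 t=23s (window 3): ALLOW
  req#14 t=25s (window 3): ALLOW
  req#15 t=27s (window 3): DENY

Allowed counts by window: 3 3 3 3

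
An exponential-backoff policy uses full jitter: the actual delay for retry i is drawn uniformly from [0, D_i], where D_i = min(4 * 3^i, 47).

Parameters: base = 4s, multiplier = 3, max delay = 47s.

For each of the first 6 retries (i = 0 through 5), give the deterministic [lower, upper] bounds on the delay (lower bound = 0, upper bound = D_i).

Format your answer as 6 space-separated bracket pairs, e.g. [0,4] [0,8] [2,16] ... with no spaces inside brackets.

Computing bounds per retry:
  i=0: D_i=min(4*3^0,47)=4, bounds=[0,4]
  i=1: D_i=min(4*3^1,47)=12, bounds=[0,12]
  i=2: D_i=min(4*3^2,47)=36, bounds=[0,36]
  i=3: D_i=min(4*3^3,47)=47, bounds=[0,47]
  i=4: D_i=min(4*3^4,47)=47, bounds=[0,47]
  i=5: D_i=min(4*3^5,47)=47, bounds=[0,47]

Answer: [0,4] [0,12] [0,36] [0,47] [0,47] [0,47]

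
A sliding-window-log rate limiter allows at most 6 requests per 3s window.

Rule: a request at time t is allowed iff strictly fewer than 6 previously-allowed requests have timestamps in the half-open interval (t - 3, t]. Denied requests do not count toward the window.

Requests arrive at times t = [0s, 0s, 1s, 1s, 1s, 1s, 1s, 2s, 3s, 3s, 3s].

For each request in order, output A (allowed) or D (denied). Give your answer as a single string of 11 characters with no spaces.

Answer: AAAAAADDAAD

Derivation:
Tracking allowed requests in the window:
  req#1 t=0s: ALLOW
  req#2 t=0s: ALLOW
  req#3 t=1s: ALLOW
  req#4 t=1s: ALLOW
  req#5 t=1s: ALLOW
  req#6 t=1s: ALLOW
  req#7 t=1s: DENY
  req#8 t=2s: DENY
  req#9 t=3s: ALLOW
  req#10 t=3s: ALLOW
  req#11 t=3s: DENY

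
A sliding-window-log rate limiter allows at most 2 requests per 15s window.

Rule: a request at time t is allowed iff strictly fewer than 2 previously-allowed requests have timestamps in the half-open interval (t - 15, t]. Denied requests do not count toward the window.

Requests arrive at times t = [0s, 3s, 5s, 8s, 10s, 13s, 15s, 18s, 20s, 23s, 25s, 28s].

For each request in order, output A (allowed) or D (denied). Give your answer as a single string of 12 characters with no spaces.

Answer: AADDDDAADDDD

Derivation:
Tracking allowed requests in the window:
  req#1 t=0s: ALLOW
  req#2 t=3s: ALLOW
  req#3 t=5s: DENY
  req#4 t=8s: DENY
  req#5 t=10s: DENY
  req#6 t=13s: DENY
  req#7 t=15s: ALLOW
  req#8 t=18s: ALLOW
  req#9 t=20s: DENY
  req#10 t=23s: DENY
  req#11 t=25s: DENY
  req#12 t=28s: DENY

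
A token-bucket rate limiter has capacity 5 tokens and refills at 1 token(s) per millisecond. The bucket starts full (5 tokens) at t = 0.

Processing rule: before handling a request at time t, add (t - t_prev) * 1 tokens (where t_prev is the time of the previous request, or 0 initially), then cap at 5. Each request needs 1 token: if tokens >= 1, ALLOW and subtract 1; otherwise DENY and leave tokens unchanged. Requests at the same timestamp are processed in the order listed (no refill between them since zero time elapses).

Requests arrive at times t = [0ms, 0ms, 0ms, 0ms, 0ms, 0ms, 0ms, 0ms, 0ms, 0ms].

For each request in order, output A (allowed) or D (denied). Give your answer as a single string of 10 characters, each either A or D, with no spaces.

Simulating step by step:
  req#1 t=0ms: ALLOW
  req#2 t=0ms: ALLOW
  req#3 t=0ms: ALLOW
  req#4 t=0ms: ALLOW
  req#5 t=0ms: ALLOW
  req#6 t=0ms: DENY
  req#7 t=0ms: DENY
  req#8 t=0ms: DENY
  req#9 t=0ms: DENY
  req#10 t=0ms: DENY

Answer: AAAAADDDDD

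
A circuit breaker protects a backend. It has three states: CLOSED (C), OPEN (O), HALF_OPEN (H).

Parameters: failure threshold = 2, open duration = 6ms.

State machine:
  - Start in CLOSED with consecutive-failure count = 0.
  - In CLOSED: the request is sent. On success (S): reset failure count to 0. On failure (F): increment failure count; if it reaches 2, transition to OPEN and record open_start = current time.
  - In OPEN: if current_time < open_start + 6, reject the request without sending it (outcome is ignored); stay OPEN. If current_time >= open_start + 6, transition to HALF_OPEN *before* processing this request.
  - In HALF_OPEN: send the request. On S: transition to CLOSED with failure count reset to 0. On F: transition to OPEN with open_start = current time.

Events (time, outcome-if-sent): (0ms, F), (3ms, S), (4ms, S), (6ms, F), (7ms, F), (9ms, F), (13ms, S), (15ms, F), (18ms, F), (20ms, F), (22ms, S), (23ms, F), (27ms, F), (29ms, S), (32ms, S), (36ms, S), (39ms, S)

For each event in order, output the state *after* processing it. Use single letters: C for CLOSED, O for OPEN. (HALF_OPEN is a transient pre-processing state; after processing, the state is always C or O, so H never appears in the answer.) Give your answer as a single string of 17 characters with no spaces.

Answer: CCCCOOCCOOOOOOOCC

Derivation:
State after each event:
  event#1 t=0ms outcome=F: state=CLOSED
  event#2 t=3ms outcome=S: state=CLOSED
  event#3 t=4ms outcome=S: state=CLOSED
  event#4 t=6ms outcome=F: state=CLOSED
  event#5 t=7ms outcome=F: state=OPEN
  event#6 t=9ms outcome=F: state=OPEN
  event#7 t=13ms outcome=S: state=CLOSED
  event#8 t=15ms outcome=F: state=CLOSED
  event#9 t=18ms outcome=F: state=OPEN
  event#10 t=20ms outcome=F: state=OPEN
  event#11 t=22ms outcome=S: state=OPEN
  event#12 t=23ms outcome=F: state=OPEN
  event#13 t=27ms outcome=F: state=OPEN
  event#14 t=29ms outcome=S: state=OPEN
  event#15 t=32ms outcome=S: state=OPEN
  event#16 t=36ms outcome=S: state=CLOSED
  event#17 t=39ms outcome=S: state=CLOSED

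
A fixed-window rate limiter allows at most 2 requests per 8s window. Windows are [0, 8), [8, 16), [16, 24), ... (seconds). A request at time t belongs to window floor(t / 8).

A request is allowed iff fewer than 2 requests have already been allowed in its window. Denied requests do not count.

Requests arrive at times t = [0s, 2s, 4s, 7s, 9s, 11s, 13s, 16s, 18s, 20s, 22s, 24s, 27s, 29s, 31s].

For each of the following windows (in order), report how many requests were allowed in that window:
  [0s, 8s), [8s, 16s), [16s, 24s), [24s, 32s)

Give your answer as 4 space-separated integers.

Answer: 2 2 2 2

Derivation:
Processing requests:
  req#1 t=0s (window 0): ALLOW
  req#2 t=2s (window 0): ALLOW
  req#3 t=4s (window 0): DENY
  req#4 t=7s (window 0): DENY
  req#5 t=9s (window 1): ALLOW
  req#6 t=11s (window 1): ALLOW
  req#7 t=13s (window 1): DENY
  req#8 t=16s (window 2): ALLOW
  req#9 t=18s (window 2): ALLOW
  req#10 t=20s (window 2): DENY
  req#11 t=22s (window 2): DENY
  req#12 t=24s (window 3): ALLOW
  req#13 t=27s (window 3): ALLOW
  req#14 t=29s (window 3): DENY
  req#15 t=31s (window 3): DENY

Allowed counts by window: 2 2 2 2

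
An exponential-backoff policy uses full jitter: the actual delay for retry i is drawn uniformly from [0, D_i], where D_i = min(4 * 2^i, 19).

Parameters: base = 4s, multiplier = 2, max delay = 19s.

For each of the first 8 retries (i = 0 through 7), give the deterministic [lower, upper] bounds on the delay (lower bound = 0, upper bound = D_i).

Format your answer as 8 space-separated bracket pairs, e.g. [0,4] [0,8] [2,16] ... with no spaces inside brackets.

Computing bounds per retry:
  i=0: D_i=min(4*2^0,19)=4, bounds=[0,4]
  i=1: D_i=min(4*2^1,19)=8, bounds=[0,8]
  i=2: D_i=min(4*2^2,19)=16, bounds=[0,16]
  i=3: D_i=min(4*2^3,19)=19, bounds=[0,19]
  i=4: D_i=min(4*2^4,19)=19, bounds=[0,19]
  i=5: D_i=min(4*2^5,19)=19, bounds=[0,19]
  i=6: D_i=min(4*2^6,19)=19, bounds=[0,19]
  i=7: D_i=min(4*2^7,19)=19, bounds=[0,19]

Answer: [0,4] [0,8] [0,16] [0,19] [0,19] [0,19] [0,19] [0,19]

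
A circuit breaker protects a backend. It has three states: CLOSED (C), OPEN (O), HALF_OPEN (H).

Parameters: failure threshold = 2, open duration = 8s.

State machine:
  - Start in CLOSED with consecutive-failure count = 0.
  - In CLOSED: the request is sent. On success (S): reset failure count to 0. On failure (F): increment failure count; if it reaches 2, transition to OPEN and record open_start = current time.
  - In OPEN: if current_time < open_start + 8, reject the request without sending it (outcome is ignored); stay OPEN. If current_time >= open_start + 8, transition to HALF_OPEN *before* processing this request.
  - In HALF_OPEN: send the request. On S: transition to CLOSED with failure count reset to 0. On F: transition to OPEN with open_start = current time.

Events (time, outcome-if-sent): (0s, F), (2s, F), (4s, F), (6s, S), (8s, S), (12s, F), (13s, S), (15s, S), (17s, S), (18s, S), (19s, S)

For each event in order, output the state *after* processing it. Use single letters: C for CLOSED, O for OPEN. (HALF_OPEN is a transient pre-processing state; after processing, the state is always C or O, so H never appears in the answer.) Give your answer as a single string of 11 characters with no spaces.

Answer: COOOOOOOOOO

Derivation:
State after each event:
  event#1 t=0s outcome=F: state=CLOSED
  event#2 t=2s outcome=F: state=OPEN
  event#3 t=4s outcome=F: state=OPEN
  event#4 t=6s outcome=S: state=OPEN
  event#5 t=8s outcome=S: state=OPEN
  event#6 t=12s outcome=F: state=OPEN
  event#7 t=13s outcome=S: state=OPEN
  event#8 t=15s outcome=S: state=OPEN
  event#9 t=17s outcome=S: state=OPEN
  event#10 t=18s outcome=S: state=OPEN
  event#11 t=19s outcome=S: state=OPEN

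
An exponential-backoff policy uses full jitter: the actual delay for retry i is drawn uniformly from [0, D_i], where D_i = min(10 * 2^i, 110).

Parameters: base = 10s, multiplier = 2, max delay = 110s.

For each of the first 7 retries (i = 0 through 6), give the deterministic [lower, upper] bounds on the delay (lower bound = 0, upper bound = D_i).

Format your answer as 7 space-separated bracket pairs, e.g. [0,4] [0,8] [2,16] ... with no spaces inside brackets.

Answer: [0,10] [0,20] [0,40] [0,80] [0,110] [0,110] [0,110]

Derivation:
Computing bounds per retry:
  i=0: D_i=min(10*2^0,110)=10, bounds=[0,10]
  i=1: D_i=min(10*2^1,110)=20, bounds=[0,20]
  i=2: D_i=min(10*2^2,110)=40, bounds=[0,40]
  i=3: D_i=min(10*2^3,110)=80, bounds=[0,80]
  i=4: D_i=min(10*2^4,110)=110, bounds=[0,110]
  i=5: D_i=min(10*2^5,110)=110, bounds=[0,110]
  i=6: D_i=min(10*2^6,110)=110, bounds=[0,110]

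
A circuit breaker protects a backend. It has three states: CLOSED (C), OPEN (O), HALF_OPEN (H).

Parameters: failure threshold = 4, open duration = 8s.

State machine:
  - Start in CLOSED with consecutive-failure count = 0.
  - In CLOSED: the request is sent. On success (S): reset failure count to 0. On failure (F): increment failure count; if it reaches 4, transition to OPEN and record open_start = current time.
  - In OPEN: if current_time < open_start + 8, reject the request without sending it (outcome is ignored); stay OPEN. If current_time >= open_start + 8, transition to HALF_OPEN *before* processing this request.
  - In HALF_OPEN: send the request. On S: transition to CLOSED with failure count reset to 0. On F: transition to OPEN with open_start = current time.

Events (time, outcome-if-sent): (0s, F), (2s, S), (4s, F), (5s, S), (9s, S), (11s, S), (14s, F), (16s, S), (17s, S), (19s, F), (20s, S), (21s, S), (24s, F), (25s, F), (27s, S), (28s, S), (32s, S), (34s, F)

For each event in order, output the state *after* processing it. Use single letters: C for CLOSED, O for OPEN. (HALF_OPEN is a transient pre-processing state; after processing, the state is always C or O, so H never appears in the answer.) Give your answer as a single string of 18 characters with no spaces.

Answer: CCCCCCCCCCCCCCCCCC

Derivation:
State after each event:
  event#1 t=0s outcome=F: state=CLOSED
  event#2 t=2s outcome=S: state=CLOSED
  event#3 t=4s outcome=F: state=CLOSED
  event#4 t=5s outcome=S: state=CLOSED
  event#5 t=9s outcome=S: state=CLOSED
  event#6 t=11s outcome=S: state=CLOSED
  event#7 t=14s outcome=F: state=CLOSED
  event#8 t=16s outcome=S: state=CLOSED
  event#9 t=17s outcome=S: state=CLOSED
  event#10 t=19s outcome=F: state=CLOSED
  event#11 t=20s outcome=S: state=CLOSED
  event#12 t=21s outcome=S: state=CLOSED
  event#13 t=24s outcome=F: state=CLOSED
  event#14 t=25s outcome=F: state=CLOSED
  event#15 t=27s outcome=S: state=CLOSED
  event#16 t=28s outcome=S: state=CLOSED
  event#17 t=32s outcome=S: state=CLOSED
  event#18 t=34s outcome=F: state=CLOSED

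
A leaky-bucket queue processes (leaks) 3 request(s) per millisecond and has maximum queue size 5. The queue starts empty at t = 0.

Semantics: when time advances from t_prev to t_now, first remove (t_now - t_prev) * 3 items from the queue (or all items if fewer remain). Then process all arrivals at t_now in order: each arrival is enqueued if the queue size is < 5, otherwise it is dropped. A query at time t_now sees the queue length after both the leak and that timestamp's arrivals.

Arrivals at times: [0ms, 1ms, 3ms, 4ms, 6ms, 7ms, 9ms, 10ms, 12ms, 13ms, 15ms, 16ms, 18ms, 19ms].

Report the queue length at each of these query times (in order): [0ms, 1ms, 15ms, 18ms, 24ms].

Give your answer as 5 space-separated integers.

Queue lengths at query times:
  query t=0ms: backlog = 1
  query t=1ms: backlog = 1
  query t=15ms: backlog = 1
  query t=18ms: backlog = 1
  query t=24ms: backlog = 0

Answer: 1 1 1 1 0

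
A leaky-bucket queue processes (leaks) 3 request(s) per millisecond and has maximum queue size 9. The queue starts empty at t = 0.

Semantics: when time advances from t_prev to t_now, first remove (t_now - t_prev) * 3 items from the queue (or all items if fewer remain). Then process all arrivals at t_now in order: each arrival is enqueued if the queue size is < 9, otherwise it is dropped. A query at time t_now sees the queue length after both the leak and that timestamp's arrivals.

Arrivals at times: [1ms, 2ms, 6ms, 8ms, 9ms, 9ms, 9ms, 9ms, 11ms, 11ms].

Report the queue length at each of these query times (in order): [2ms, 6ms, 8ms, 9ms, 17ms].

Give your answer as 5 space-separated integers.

Answer: 1 1 1 4 0

Derivation:
Queue lengths at query times:
  query t=2ms: backlog = 1
  query t=6ms: backlog = 1
  query t=8ms: backlog = 1
  query t=9ms: backlog = 4
  query t=17ms: backlog = 0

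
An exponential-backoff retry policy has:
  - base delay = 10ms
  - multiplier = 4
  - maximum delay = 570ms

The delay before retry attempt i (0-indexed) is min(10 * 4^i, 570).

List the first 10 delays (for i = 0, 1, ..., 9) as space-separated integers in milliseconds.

Answer: 10 40 160 570 570 570 570 570 570 570

Derivation:
Computing each delay:
  i=0: min(10*4^0, 570) = 10
  i=1: min(10*4^1, 570) = 40
  i=2: min(10*4^2, 570) = 160
  i=3: min(10*4^3, 570) = 570
  i=4: min(10*4^4, 570) = 570
  i=5: min(10*4^5, 570) = 570
  i=6: min(10*4^6, 570) = 570
  i=7: min(10*4^7, 570) = 570
  i=8: min(10*4^8, 570) = 570
  i=9: min(10*4^9, 570) = 570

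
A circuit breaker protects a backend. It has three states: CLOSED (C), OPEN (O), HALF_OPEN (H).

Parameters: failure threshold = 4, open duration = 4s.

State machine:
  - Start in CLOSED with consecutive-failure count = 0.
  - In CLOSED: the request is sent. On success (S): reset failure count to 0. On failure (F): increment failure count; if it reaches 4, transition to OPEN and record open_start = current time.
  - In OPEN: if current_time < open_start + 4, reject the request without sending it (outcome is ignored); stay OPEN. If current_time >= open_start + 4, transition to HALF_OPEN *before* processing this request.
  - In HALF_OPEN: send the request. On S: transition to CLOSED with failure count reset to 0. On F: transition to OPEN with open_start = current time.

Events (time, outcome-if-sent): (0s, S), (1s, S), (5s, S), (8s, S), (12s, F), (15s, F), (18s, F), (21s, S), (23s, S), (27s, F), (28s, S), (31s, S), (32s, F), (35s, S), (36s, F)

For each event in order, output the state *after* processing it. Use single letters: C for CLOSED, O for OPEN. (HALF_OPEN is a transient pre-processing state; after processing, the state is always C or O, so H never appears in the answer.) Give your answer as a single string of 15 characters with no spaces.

State after each event:
  event#1 t=0s outcome=S: state=CLOSED
  event#2 t=1s outcome=S: state=CLOSED
  event#3 t=5s outcome=S: state=CLOSED
  event#4 t=8s outcome=S: state=CLOSED
  event#5 t=12s outcome=F: state=CLOSED
  event#6 t=15s outcome=F: state=CLOSED
  event#7 t=18s outcome=F: state=CLOSED
  event#8 t=21s outcome=S: state=CLOSED
  event#9 t=23s outcome=S: state=CLOSED
  event#10 t=27s outcome=F: state=CLOSED
  event#11 t=28s outcome=S: state=CLOSED
  event#12 t=31s outcome=S: state=CLOSED
  event#13 t=32s outcome=F: state=CLOSED
  event#14 t=35s outcome=S: state=CLOSED
  event#15 t=36s outcome=F: state=CLOSED

Answer: CCCCCCCCCCCCCCC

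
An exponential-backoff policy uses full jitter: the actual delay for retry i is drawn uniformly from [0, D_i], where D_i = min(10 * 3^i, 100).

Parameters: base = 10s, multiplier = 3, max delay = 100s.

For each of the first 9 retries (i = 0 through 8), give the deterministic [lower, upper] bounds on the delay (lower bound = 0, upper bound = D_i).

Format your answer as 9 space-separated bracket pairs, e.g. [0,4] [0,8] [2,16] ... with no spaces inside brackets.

Answer: [0,10] [0,30] [0,90] [0,100] [0,100] [0,100] [0,100] [0,100] [0,100]

Derivation:
Computing bounds per retry:
  i=0: D_i=min(10*3^0,100)=10, bounds=[0,10]
  i=1: D_i=min(10*3^1,100)=30, bounds=[0,30]
  i=2: D_i=min(10*3^2,100)=90, bounds=[0,90]
  i=3: D_i=min(10*3^3,100)=100, bounds=[0,100]
  i=4: D_i=min(10*3^4,100)=100, bounds=[0,100]
  i=5: D_i=min(10*3^5,100)=100, bounds=[0,100]
  i=6: D_i=min(10*3^6,100)=100, bounds=[0,100]
  i=7: D_i=min(10*3^7,100)=100, bounds=[0,100]
  i=8: D_i=min(10*3^8,100)=100, bounds=[0,100]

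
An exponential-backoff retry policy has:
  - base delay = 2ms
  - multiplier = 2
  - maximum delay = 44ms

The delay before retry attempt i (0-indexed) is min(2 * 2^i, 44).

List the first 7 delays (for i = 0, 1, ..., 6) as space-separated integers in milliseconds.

Computing each delay:
  i=0: min(2*2^0, 44) = 2
  i=1: min(2*2^1, 44) = 4
  i=2: min(2*2^2, 44) = 8
  i=3: min(2*2^3, 44) = 16
  i=4: min(2*2^4, 44) = 32
  i=5: min(2*2^5, 44) = 44
  i=6: min(2*2^6, 44) = 44

Answer: 2 4 8 16 32 44 44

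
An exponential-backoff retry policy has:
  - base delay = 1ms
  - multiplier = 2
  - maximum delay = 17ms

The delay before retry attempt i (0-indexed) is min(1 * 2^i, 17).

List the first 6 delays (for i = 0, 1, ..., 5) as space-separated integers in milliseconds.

Answer: 1 2 4 8 16 17

Derivation:
Computing each delay:
  i=0: min(1*2^0, 17) = 1
  i=1: min(1*2^1, 17) = 2
  i=2: min(1*2^2, 17) = 4
  i=3: min(1*2^3, 17) = 8
  i=4: min(1*2^4, 17) = 16
  i=5: min(1*2^5, 17) = 17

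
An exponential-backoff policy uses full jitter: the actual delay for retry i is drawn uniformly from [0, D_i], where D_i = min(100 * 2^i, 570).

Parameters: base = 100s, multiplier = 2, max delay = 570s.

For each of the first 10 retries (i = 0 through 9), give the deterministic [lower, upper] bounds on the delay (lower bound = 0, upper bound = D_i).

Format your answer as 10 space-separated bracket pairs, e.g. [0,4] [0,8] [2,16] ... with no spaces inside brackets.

Answer: [0,100] [0,200] [0,400] [0,570] [0,570] [0,570] [0,570] [0,570] [0,570] [0,570]

Derivation:
Computing bounds per retry:
  i=0: D_i=min(100*2^0,570)=100, bounds=[0,100]
  i=1: D_i=min(100*2^1,570)=200, bounds=[0,200]
  i=2: D_i=min(100*2^2,570)=400, bounds=[0,400]
  i=3: D_i=min(100*2^3,570)=570, bounds=[0,570]
  i=4: D_i=min(100*2^4,570)=570, bounds=[0,570]
  i=5: D_i=min(100*2^5,570)=570, bounds=[0,570]
  i=6: D_i=min(100*2^6,570)=570, bounds=[0,570]
  i=7: D_i=min(100*2^7,570)=570, bounds=[0,570]
  i=8: D_i=min(100*2^8,570)=570, bounds=[0,570]
  i=9: D_i=min(100*2^9,570)=570, bounds=[0,570]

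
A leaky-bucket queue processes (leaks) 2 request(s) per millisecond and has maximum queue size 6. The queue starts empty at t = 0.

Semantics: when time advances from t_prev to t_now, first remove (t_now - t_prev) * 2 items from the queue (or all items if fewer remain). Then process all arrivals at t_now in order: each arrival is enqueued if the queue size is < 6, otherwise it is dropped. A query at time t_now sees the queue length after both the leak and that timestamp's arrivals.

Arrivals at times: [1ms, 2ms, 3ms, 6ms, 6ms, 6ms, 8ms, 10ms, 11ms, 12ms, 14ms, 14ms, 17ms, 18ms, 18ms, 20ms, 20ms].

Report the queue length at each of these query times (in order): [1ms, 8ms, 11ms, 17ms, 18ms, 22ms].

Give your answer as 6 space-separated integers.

Queue lengths at query times:
  query t=1ms: backlog = 1
  query t=8ms: backlog = 1
  query t=11ms: backlog = 1
  query t=17ms: backlog = 1
  query t=18ms: backlog = 2
  query t=22ms: backlog = 0

Answer: 1 1 1 1 2 0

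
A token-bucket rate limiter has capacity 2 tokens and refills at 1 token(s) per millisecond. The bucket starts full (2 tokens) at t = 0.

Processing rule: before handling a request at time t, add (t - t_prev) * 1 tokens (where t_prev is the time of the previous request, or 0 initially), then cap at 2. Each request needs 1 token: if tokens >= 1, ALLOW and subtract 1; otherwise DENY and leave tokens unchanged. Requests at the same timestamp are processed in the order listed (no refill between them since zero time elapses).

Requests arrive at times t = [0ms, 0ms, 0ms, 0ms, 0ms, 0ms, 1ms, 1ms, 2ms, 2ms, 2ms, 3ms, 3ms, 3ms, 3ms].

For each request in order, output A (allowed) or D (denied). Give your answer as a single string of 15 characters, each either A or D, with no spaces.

Simulating step by step:
  req#1 t=0ms: ALLOW
  req#2 t=0ms: ALLOW
  req#3 t=0ms: DENY
  req#4 t=0ms: DENY
  req#5 t=0ms: DENY
  req#6 t=0ms: DENY
  req#7 t=1ms: ALLOW
  req#8 t=1ms: DENY
  req#9 t=2ms: ALLOW
  req#10 t=2ms: DENY
  req#11 t=2ms: DENY
  req#12 t=3ms: ALLOW
  req#13 t=3ms: DENY
  req#14 t=3ms: DENY
  req#15 t=3ms: DENY

Answer: AADDDDADADDADDD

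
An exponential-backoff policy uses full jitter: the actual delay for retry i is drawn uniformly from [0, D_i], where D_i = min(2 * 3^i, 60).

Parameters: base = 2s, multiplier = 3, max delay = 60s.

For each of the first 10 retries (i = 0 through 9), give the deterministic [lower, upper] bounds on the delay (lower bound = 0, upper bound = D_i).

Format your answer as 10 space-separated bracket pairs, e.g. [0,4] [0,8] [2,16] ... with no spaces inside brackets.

Computing bounds per retry:
  i=0: D_i=min(2*3^0,60)=2, bounds=[0,2]
  i=1: D_i=min(2*3^1,60)=6, bounds=[0,6]
  i=2: D_i=min(2*3^2,60)=18, bounds=[0,18]
  i=3: D_i=min(2*3^3,60)=54, bounds=[0,54]
  i=4: D_i=min(2*3^4,60)=60, bounds=[0,60]
  i=5: D_i=min(2*3^5,60)=60, bounds=[0,60]
  i=6: D_i=min(2*3^6,60)=60, bounds=[0,60]
  i=7: D_i=min(2*3^7,60)=60, bounds=[0,60]
  i=8: D_i=min(2*3^8,60)=60, bounds=[0,60]
  i=9: D_i=min(2*3^9,60)=60, bounds=[0,60]

Answer: [0,2] [0,6] [0,18] [0,54] [0,60] [0,60] [0,60] [0,60] [0,60] [0,60]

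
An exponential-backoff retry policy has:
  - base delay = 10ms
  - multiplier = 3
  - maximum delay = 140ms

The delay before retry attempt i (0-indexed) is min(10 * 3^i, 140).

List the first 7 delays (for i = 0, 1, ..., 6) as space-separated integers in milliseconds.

Answer: 10 30 90 140 140 140 140

Derivation:
Computing each delay:
  i=0: min(10*3^0, 140) = 10
  i=1: min(10*3^1, 140) = 30
  i=2: min(10*3^2, 140) = 90
  i=3: min(10*3^3, 140) = 140
  i=4: min(10*3^4, 140) = 140
  i=5: min(10*3^5, 140) = 140
  i=6: min(10*3^6, 140) = 140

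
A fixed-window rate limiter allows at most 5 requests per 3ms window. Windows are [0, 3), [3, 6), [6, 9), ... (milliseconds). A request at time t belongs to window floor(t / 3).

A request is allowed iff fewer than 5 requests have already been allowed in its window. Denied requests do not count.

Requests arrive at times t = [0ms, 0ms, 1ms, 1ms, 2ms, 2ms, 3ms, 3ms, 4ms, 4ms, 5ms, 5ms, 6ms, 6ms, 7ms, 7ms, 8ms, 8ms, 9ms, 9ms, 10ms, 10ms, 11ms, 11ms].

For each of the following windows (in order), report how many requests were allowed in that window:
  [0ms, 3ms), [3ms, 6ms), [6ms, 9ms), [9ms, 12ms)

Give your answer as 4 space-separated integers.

Answer: 5 5 5 5

Derivation:
Processing requests:
  req#1 t=0ms (window 0): ALLOW
  req#2 t=0ms (window 0): ALLOW
  req#3 t=1ms (window 0): ALLOW
  req#4 t=1ms (window 0): ALLOW
  req#5 t=2ms (window 0): ALLOW
  req#6 t=2ms (window 0): DENY
  req#7 t=3ms (window 1): ALLOW
  req#8 t=3ms (window 1): ALLOW
  req#9 t=4ms (window 1): ALLOW
  req#10 t=4ms (window 1): ALLOW
  req#11 t=5ms (window 1): ALLOW
  req#12 t=5ms (window 1): DENY
  req#13 t=6ms (window 2): ALLOW
  req#14 t=6ms (window 2): ALLOW
  req#15 t=7ms (window 2): ALLOW
  req#16 t=7ms (window 2): ALLOW
  req#17 t=8ms (window 2): ALLOW
  req#18 t=8ms (window 2): DENY
  req#19 t=9ms (window 3): ALLOW
  req#20 t=9ms (window 3): ALLOW
  req#21 t=10ms (window 3): ALLOW
  req#22 t=10ms (window 3): ALLOW
  req#23 t=11ms (window 3): ALLOW
  req#24 t=11ms (window 3): DENY

Allowed counts by window: 5 5 5 5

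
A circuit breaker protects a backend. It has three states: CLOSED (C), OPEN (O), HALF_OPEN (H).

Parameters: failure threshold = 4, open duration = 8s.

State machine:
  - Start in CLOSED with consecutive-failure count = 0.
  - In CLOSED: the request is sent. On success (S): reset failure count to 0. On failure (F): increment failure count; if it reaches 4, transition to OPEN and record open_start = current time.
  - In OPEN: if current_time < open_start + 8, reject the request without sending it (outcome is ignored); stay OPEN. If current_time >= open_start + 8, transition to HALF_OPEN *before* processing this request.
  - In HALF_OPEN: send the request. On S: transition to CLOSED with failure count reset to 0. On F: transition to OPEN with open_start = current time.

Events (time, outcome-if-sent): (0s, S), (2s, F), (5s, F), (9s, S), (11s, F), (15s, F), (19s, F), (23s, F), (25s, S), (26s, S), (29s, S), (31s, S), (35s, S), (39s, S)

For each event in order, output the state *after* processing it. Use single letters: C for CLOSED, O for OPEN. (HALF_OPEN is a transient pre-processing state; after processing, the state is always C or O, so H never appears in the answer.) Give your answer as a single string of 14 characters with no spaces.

Answer: CCCCCCCOOOOCCC

Derivation:
State after each event:
  event#1 t=0s outcome=S: state=CLOSED
  event#2 t=2s outcome=F: state=CLOSED
  event#3 t=5s outcome=F: state=CLOSED
  event#4 t=9s outcome=S: state=CLOSED
  event#5 t=11s outcome=F: state=CLOSED
  event#6 t=15s outcome=F: state=CLOSED
  event#7 t=19s outcome=F: state=CLOSED
  event#8 t=23s outcome=F: state=OPEN
  event#9 t=25s outcome=S: state=OPEN
  event#10 t=26s outcome=S: state=OPEN
  event#11 t=29s outcome=S: state=OPEN
  event#12 t=31s outcome=S: state=CLOSED
  event#13 t=35s outcome=S: state=CLOSED
  event#14 t=39s outcome=S: state=CLOSED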